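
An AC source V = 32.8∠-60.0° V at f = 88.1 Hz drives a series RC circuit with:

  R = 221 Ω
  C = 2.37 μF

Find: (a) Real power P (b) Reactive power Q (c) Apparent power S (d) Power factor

Step 1 — Angular frequency: ω = 2π·f = 2π·88.1 = 553.5 rad/s.
Step 2 — Component impedances:
  R: Z = R = 221 Ω
  C: Z = 1/(jωC) = -j/(ω·C) = 0 - j762.2 Ω
Step 3 — Series combination: Z_total = R + C = 221 - j762.2 Ω = 793.6∠-73.8° Ω.
Step 4 — Source phasor: V = 32.8∠-60.0° V = 16.4 - j28.41 V.
Step 5 — Current: I = V / Z = 0.04013 + j0.00988 A = 0.04133∠13.8° A.
Step 6 — Complex power: S = V·I* = 0.3775 - j1.302 VA.
Step 7 — Real power: P = Re(S) = 0.3775 W.
Step 8 — Reactive power: Q = Im(S) = -1.302 VAR.
Step 9 — Apparent power: |S| = 1.356 VA.
Step 10 — Power factor: PF = P/|S| = 0.2785 (leading).

(a) P = 0.3775 W  (b) Q = -1.302 VAR  (c) S = 1.356 VA  (d) PF = 0.2785 (leading)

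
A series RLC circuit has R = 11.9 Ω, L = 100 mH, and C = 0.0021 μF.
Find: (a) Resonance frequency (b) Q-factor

Step 1 — Resonance condition Im(Z)=0 gives ω₀ = 1/√(LC).
Step 2 — ω₀ = 1/√(0.1·2.1e-09) = 6.901e+04 rad/s.
Step 3 — f₀ = ω₀/(2π) = 1.098e+04 Hz.
Step 4 — Series Q: Q = ω₀L/R = 6.901e+04·0.1/11.9 = 579.9.

(a) f₀ = 1.098e+04 Hz  (b) Q = 579.9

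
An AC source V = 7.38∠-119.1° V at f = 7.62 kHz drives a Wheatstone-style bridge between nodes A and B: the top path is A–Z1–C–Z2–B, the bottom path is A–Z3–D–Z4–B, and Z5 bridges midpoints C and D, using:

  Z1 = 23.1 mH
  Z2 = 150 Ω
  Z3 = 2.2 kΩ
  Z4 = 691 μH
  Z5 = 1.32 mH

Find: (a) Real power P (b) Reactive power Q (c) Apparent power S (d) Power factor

Step 1 — Angular frequency: ω = 2π·f = 2π·7620 = 4.788e+04 rad/s.
Step 2 — Component impedances:
  Z1: Z = jωL = j·4.788e+04·0.0231 = 0 + j1106 Ω
  Z2: Z = R = 150 Ω
  Z3: Z = R = 2200 Ω
  Z4: Z = jωL = j·4.788e+04·0.000691 = 0 + j33.08 Ω
  Z5: Z = jωL = j·4.788e+04·0.00132 = 0 + j63.2 Ω
Step 3 — Bridge requires nodal analysis (the Z5 bridge couples midpoints C and D, so the two paths cannot be reduced to a simple series/parallel combination). Setting node B to ground and injecting 1 A at node A, the 3-node admittance system at A, C, D solves to V_A = Z_AB = 500.5 + j906.2 Ω = 1035∠61.1° Ω.
Step 4 — Source phasor: V = 7.38∠-119.1° V = -3.589 - j6.448 V.
Step 5 — Current: I = V / Z = -0.007129 + j2.367e-05 A = 0.007129∠179.8° A.
Step 6 — Complex power: S = V·I* = 0.02543 + j0.04605 VA.
Step 7 — Real power: P = Re(S) = 0.02543 W.
Step 8 — Reactive power: Q = Im(S) = 0.04605 VAR.
Step 9 — Apparent power: |S| = 0.05261 VA.
Step 10 — Power factor: PF = P/|S| = 0.4834 (lagging).

(a) P = 0.02543 W  (b) Q = 0.04605 VAR  (c) S = 0.05261 VA  (d) PF = 0.4834 (lagging)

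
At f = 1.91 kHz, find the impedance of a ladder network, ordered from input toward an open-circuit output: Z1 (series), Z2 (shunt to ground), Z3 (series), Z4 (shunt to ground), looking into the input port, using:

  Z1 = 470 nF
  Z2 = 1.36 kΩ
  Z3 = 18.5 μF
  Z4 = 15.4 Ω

Step 1 — Angular frequency: ω = 2π·f = 2π·1910 = 1.2e+04 rad/s.
Step 2 — Component impedances:
  Z1: Z = 1/(jωC) = -j/(ω·C) = 0 - j177.3 Ω
  Z2: Z = R = 1360 Ω
  Z3: Z = 1/(jωC) = -j/(ω·C) = 0 - j4.504 Ω
  Z4: Z = R = 15.4 Ω
Step 3 — Ladder network (open output): work backward from the far end, alternating series and parallel combinations. Z_in = 15.24 - j181.7 Ω = 182.3∠-85.2° Ω.

Z = 15.24 - j181.7 Ω = 182.3∠-85.2° Ω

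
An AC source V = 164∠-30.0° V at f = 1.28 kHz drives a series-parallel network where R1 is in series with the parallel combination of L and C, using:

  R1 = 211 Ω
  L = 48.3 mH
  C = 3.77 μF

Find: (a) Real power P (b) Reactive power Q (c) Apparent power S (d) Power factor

Step 1 — Angular frequency: ω = 2π·f = 2π·1280 = 8042 rad/s.
Step 2 — Component impedances:
  R1: Z = R = 211 Ω
  L: Z = jωL = j·8042·0.0483 = 0 + j388.5 Ω
  C: Z = 1/(jωC) = -j/(ω·C) = 0 - j32.98 Ω
Step 3 — Parallel branch: L || C = 1/(1/L + 1/C) = 0 - j36.04 Ω.
Step 4 — Series with R1: Z_total = R1 + (L || C) = 211 - j36.04 Ω = 214.1∠-9.7° Ω.
Step 5 — Source phasor: V = 164∠-30.0° V = 142 - j82 V.
Step 6 — Current: I = V / Z = 0.7185 - j0.2659 A = 0.7662∠-20.3° A.
Step 7 — Complex power: S = V·I* = 123.9 - j21.16 VA.
Step 8 — Real power: P = Re(S) = 123.9 W.
Step 9 — Reactive power: Q = Im(S) = -21.16 VAR.
Step 10 — Apparent power: |S| = 125.6 VA.
Step 11 — Power factor: PF = P/|S| = 0.9857 (leading).

(a) P = 123.9 W  (b) Q = -21.16 VAR  (c) S = 125.6 VA  (d) PF = 0.9857 (leading)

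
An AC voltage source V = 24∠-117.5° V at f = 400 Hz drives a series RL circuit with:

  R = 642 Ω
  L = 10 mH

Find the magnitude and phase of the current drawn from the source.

Step 1 — Angular frequency: ω = 2π·f = 2π·400 = 2513 rad/s.
Step 2 — Component impedances:
  R: Z = R = 642 Ω
  L: Z = jωL = j·2513·0.01 = 0 + j25.13 Ω
Step 3 — Series combination: Z_total = R + L = 642 + j25.13 Ω = 642.5∠2.2° Ω.
Step 4 — Source phasor: V = 24∠-117.5° V = -11.08 - j21.29 V.
Step 5 — Ohm's law: I = V / Z_total = (-11.08 - j21.29) / (642 + j25.13) = -0.01853 - j0.03243 A.
Step 6 — Convert to polar: |I| = 0.03735 A, ∠I = -119.7°.

I = 0.03735∠-119.7° A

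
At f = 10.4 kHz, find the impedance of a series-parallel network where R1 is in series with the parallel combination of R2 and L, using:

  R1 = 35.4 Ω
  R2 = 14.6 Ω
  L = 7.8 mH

Step 1 — Angular frequency: ω = 2π·f = 2π·1.04e+04 = 6.535e+04 rad/s.
Step 2 — Component impedances:
  R1: Z = R = 35.4 Ω
  R2: Z = R = 14.6 Ω
  L: Z = jωL = j·6.535e+04·0.0078 = 0 + j509.7 Ω
Step 3 — Parallel branch: R2 || L = 1/(1/R2 + 1/L) = 14.59 + j0.4179 Ω.
Step 4 — Series with R1: Z_total = R1 + (R2 || L) = 49.99 + j0.4179 Ω = 49.99∠0.5° Ω.

Z = 49.99 + j0.4179 Ω = 49.99∠0.5° Ω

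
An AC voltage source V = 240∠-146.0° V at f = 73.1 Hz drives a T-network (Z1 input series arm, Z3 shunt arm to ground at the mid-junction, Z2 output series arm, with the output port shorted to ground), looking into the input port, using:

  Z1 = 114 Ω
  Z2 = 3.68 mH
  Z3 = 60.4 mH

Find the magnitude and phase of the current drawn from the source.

Step 1 — Angular frequency: ω = 2π·f = 2π·73.1 = 459.3 rad/s.
Step 2 — Component impedances:
  Z1: Z = R = 114 Ω
  Z2: Z = jωL = j·459.3·0.00368 = 0 + j1.69 Ω
  Z3: Z = jωL = j·459.3·0.0604 = 0 + j27.74 Ω
Step 3 — With the output port shorted to ground, the output series arm Z2 runs from the junction to ground; the shunt arm Z3 also runs from the junction to ground. They appear in parallel: Z3 || Z2 = 0 + j1.593 Ω.
Step 4 — Series with input arm Z1: Z_in = Z1 + (Z3 || Z2) = 114 + j1.593 Ω = 114∠0.8° Ω.
Step 5 — Source phasor: V = 240∠-146.0° V = -199 - j134.2 V.
Step 6 — Ohm's law: I = V / Z_total = (-199 - j134.2) / (114 + j1.593) = -1.761 - j1.153 A.
Step 7 — Convert to polar: |I| = 2.105 A, ∠I = -146.8°.

I = 2.105∠-146.8° A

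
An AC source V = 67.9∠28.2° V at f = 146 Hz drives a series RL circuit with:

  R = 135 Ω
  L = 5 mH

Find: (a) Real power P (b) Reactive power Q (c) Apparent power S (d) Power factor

Step 1 — Angular frequency: ω = 2π·f = 2π·146 = 917.3 rad/s.
Step 2 — Component impedances:
  R: Z = R = 135 Ω
  L: Z = jωL = j·917.3·0.005 = 0 + j4.587 Ω
Step 3 — Series combination: Z_total = R + L = 135 + j4.587 Ω = 135.1∠1.9° Ω.
Step 4 — Source phasor: V = 67.9∠28.2° V = 59.84 + j32.09 V.
Step 5 — Current: I = V / Z = 0.4508 + j0.2224 A = 0.5027∠26.3° A.
Step 6 — Complex power: S = V·I* = 34.11 + j1.159 VA.
Step 7 — Real power: P = Re(S) = 34.11 W.
Step 8 — Reactive power: Q = Im(S) = 1.159 VAR.
Step 9 — Apparent power: |S| = 34.13 VA.
Step 10 — Power factor: PF = P/|S| = 0.9994 (lagging).

(a) P = 34.11 W  (b) Q = 1.159 VAR  (c) S = 34.13 VA  (d) PF = 0.9994 (lagging)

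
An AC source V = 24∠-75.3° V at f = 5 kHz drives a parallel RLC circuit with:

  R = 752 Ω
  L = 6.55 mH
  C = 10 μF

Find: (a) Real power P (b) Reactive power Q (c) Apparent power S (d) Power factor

Step 1 — Angular frequency: ω = 2π·f = 2π·5000 = 3.142e+04 rad/s.
Step 2 — Component impedances:
  R: Z = R = 752 Ω
  L: Z = jωL = j·3.142e+04·0.00655 = 0 + j205.8 Ω
  C: Z = 1/(jωC) = -j/(ω·C) = 0 - j3.183 Ω
Step 3 — Parallel combination: 1/Z_total = 1/R + 1/L + 1/C; Z_total = 0.0139 - j3.233 Ω = 3.233∠-89.8° Ω.
Step 4 — Source phasor: V = 24∠-75.3° V = 6.09 - j23.21 V.
Step 5 — Current: I = V / Z = 7.188 + j1.853 A = 7.423∠14.5° A.
Step 6 — Complex power: S = V·I* = 0.766 - j178.2 VA.
Step 7 — Real power: P = Re(S) = 0.766 W.
Step 8 — Reactive power: Q = Im(S) = -178.2 VAR.
Step 9 — Apparent power: |S| = 178.2 VA.
Step 10 — Power factor: PF = P/|S| = 0.004299 (leading).

(a) P = 0.766 W  (b) Q = -178.2 VAR  (c) S = 178.2 VA  (d) PF = 0.004299 (leading)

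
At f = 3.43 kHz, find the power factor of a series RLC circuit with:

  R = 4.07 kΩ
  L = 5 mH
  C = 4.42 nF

Step 1 — Angular frequency: ω = 2π·f = 2π·3430 = 2.155e+04 rad/s.
Step 2 — Component impedances:
  R: Z = R = 4070 Ω
  L: Z = jωL = j·2.155e+04·0.005 = 0 + j107.8 Ω
  C: Z = 1/(jωC) = -j/(ω·C) = 0 - j1.05e+04 Ω
Step 3 — Series combination: Z_total = R + L + C = 4070 - j1.039e+04 Ω = 1.116e+04∠-68.6° Ω.
Step 4 — Power factor: PF = cos(φ) = Re(Z)/|Z| = 4070/1.116e+04 = 0.3647.
Step 5 — Type: Im(Z) = -1.039e+04 ⇒ leading (phase φ = -68.6°).

PF = 0.3647 (leading, φ = -68.6°)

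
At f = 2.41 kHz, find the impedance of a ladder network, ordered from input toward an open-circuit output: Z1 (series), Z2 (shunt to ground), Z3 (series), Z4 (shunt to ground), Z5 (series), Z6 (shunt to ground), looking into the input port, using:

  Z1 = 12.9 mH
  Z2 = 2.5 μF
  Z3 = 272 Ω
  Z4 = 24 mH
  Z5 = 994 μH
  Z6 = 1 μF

Step 1 — Angular frequency: ω = 2π·f = 2π·2410 = 1.514e+04 rad/s.
Step 2 — Component impedances:
  Z1: Z = jωL = j·1.514e+04·0.0129 = 0 + j195.3 Ω
  Z2: Z = 1/(jωC) = -j/(ω·C) = 0 - j26.42 Ω
  Z3: Z = R = 272 Ω
  Z4: Z = jωL = j·1.514e+04·0.024 = 0 + j363.4 Ω
  Z5: Z = jωL = j·1.514e+04·0.000994 = 0 + j15.05 Ω
  Z6: Z = 1/(jωC) = -j/(ω·C) = 0 - j66.04 Ω
Step 3 — Ladder network (open output): work backward from the far end, alternating series and parallel combinations. Z_in = 2.334 + j169.7 Ω = 169.7∠89.2° Ω.

Z = 2.334 + j169.7 Ω = 169.7∠89.2° Ω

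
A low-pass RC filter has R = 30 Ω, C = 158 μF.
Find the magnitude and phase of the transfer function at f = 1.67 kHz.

Step 1 — Angular frequency: ω = 2π·1670 = 1.049e+04 rad/s.
Step 2 — Transfer function: H(jω) = 1/(1 + jωRC).
Step 3 — Denominator: 1 + jωRC = 1 + j·1.049e+04·30·0.000158 = 1 + j49.74.
Step 4 — H = 0.0004041 - j0.0201.
Step 5 — Magnitude: |H| = 0.0201 (-33.9 dB); phase: φ = -88.8°.

|H| = 0.0201 (-33.9 dB), φ = -88.8°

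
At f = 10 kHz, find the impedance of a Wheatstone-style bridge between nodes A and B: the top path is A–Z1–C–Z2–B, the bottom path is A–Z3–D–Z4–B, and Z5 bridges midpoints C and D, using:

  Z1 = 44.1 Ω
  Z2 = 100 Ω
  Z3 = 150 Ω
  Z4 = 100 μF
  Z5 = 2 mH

Step 1 — Angular frequency: ω = 2π·f = 2π·1e+04 = 6.283e+04 rad/s.
Step 2 — Component impedances:
  Z1: Z = R = 44.1 Ω
  Z2: Z = R = 100 Ω
  Z3: Z = R = 150 Ω
  Z4: Z = 1/(jωC) = -j/(ω·C) = 0 - j0.1592 Ω
  Z5: Z = jωL = j·6.283e+04·0.002 = 0 + j125.7 Ω
Step 3 — Bridge requires nodal analysis (the Z5 bridge couples midpoints C and D, so the two paths cannot be reduced to a simple series/parallel combination). Setting node B to ground and injecting 1 A at node A, the 3-node admittance system at A, C, D solves to V_A = Z_AB = 64.93 + j16.17 Ω = 66.92∠14.0° Ω.

Z = 64.93 + j16.17 Ω = 66.92∠14.0° Ω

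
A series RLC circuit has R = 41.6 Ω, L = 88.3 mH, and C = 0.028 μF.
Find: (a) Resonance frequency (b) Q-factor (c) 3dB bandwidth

Step 1 — Resonance: ω₀ = 1/√(LC) = 1/√(0.0883·2.8e-08) = 2.011e+04 rad/s.
Step 2 — f₀ = ω₀/(2π) = 3201 Hz.
Step 3 — Series Q: Q = ω₀L/R = 2.011e+04·0.0883/41.6 = 42.69.
Step 4 — Bandwidth: Δω = ω₀/Q = 471.1 rad/s; BW = Δω/(2π) = 74.98 Hz.

(a) f₀ = 3201 Hz  (b) Q = 42.69  (c) BW = 74.98 Hz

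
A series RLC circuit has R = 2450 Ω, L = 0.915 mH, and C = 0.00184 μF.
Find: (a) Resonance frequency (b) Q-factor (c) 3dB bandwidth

Step 1 — Resonance condition Im(Z)=0 gives ω₀ = 1/√(LC).
Step 2 — ω₀ = 1/√(0.000915·1.84e-09) = 7.707e+05 rad/s.
Step 3 — f₀ = ω₀/(2π) = 1.227e+05 Hz.
Step 4 — Series Q: Q = ω₀L/R = 7.707e+05·0.000915/2450 = 0.2878.
Step 5 — 3dB bandwidth: Δω = ω₀/Q = 2.678e+06 rad/s; BW = Δω/(2π) = 4.262e+05 Hz.

(a) f₀ = 1.227e+05 Hz  (b) Q = 0.2878  (c) BW = 4.262e+05 Hz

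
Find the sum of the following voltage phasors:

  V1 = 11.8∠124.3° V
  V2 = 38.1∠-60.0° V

Step 1 — Convert each phasor to rectangular form:
  V1 = 11.8·(cos(124.3°) + j·sin(124.3°)) = -6.65 + j9.748 V
  V2 = 38.1·(cos(-60.0°) + j·sin(-60.0°)) = 19.05 - j33 V
Step 2 — Sum components: V_total = 12.4 - j23.25 V.
Step 3 — Convert to polar: |V_total| = 26.35 V, ∠V_total = -61.9°.

V_total = 26.35∠-61.9° V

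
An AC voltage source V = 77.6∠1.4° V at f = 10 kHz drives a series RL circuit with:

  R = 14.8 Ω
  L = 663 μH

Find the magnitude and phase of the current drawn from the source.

Step 1 — Angular frequency: ω = 2π·f = 2π·1e+04 = 6.283e+04 rad/s.
Step 2 — Component impedances:
  R: Z = R = 14.8 Ω
  L: Z = jωL = j·6.283e+04·0.000663 = 0 + j41.66 Ω
Step 3 — Series combination: Z_total = R + L = 14.8 + j41.66 Ω = 44.21∠70.4° Ω.
Step 4 — Source phasor: V = 77.6∠1.4° V = 77.58 + j1.896 V.
Step 5 — Ohm's law: I = V / Z_total = (77.58 + j1.896) / (14.8 + j41.66) = 0.6279 - j1.639 A.
Step 6 — Convert to polar: |I| = 1.755 A, ∠I = -69.0°.

I = 1.755∠-69.0° A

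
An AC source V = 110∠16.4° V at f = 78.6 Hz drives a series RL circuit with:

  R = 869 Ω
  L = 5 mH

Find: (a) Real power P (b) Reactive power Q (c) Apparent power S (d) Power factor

Step 1 — Angular frequency: ω = 2π·f = 2π·78.6 = 493.9 rad/s.
Step 2 — Component impedances:
  R: Z = R = 869 Ω
  L: Z = jωL = j·493.9·0.005 = 0 + j2.469 Ω
Step 3 — Series combination: Z_total = R + L = 869 + j2.469 Ω = 869∠0.2° Ω.
Step 4 — Source phasor: V = 110∠16.4° V = 105.5 + j31.06 V.
Step 5 — Current: I = V / Z = 0.1215 + j0.03539 A = 0.1266∠16.2° A.
Step 6 — Complex power: S = V·I* = 13.92 + j0.03957 VA.
Step 7 — Real power: P = Re(S) = 13.92 W.
Step 8 — Reactive power: Q = Im(S) = 0.03957 VAR.
Step 9 — Apparent power: |S| = 13.92 VA.
Step 10 — Power factor: PF = P/|S| = 1 (lagging).

(a) P = 13.92 W  (b) Q = 0.03957 VAR  (c) S = 13.92 VA  (d) PF = 1 (lagging)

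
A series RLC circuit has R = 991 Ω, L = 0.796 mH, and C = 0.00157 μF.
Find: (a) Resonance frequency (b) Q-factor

Step 1 — Resonance condition Im(Z)=0 gives ω₀ = 1/√(LC).
Step 2 — ω₀ = 1/√(0.000796·1.57e-09) = 8.945e+05 rad/s.
Step 3 — f₀ = ω₀/(2π) = 1.424e+05 Hz.
Step 4 — Series Q: Q = ω₀L/R = 8.945e+05·0.000796/991 = 0.7185.

(a) f₀ = 1.424e+05 Hz  (b) Q = 0.7185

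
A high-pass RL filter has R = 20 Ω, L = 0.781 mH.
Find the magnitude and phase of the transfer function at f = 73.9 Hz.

Step 1 — Angular frequency: ω = 2π·73.9 = 464.3 rad/s.
Step 2 — Transfer function: H(jω) = jωL/(R + jωL).
Step 3 — Numerator jωL = j·0.3626; denominator R + jωL = 20 + j0.3626.
Step 4 — H = 0.0003287 + j0.01813.
Step 5 — Magnitude: |H| = 0.01813 (-34.8 dB); phase: φ = 89.0°.

|H| = 0.01813 (-34.8 dB), φ = 89.0°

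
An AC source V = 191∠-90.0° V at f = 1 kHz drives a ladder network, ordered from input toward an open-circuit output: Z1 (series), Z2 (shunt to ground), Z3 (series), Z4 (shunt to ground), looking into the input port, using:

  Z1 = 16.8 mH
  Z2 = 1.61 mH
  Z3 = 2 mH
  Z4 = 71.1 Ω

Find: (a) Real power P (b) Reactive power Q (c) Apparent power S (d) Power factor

Step 1 — Angular frequency: ω = 2π·f = 2π·1000 = 6283 rad/s.
Step 2 — Component impedances:
  Z1: Z = jωL = j·6283·0.0168 = 0 + j105.6 Ω
  Z2: Z = jωL = j·6283·0.00161 = 0 + j10.12 Ω
  Z3: Z = jωL = j·6283·0.002 = 0 + j12.57 Ω
  Z4: Z = R = 71.1 Ω
Step 3 — Ladder network (open output): work backward from the far end, alternating series and parallel combinations. Z_in = 1.306 + j115.3 Ω = 115.3∠89.4° Ω.
Step 4 — Source phasor: V = 191∠-90.0° V = 0 - j191 V.
Step 5 — Current: I = V / Z = -1.657 - j0.01878 A = 1.657∠-179.4° A.
Step 6 — Complex power: S = V·I* = 3.587 + j316.5 VA.
Step 7 — Real power: P = Re(S) = 3.587 W.
Step 8 — Reactive power: Q = Im(S) = 316.5 VAR.
Step 9 — Apparent power: |S| = 316.5 VA.
Step 10 — Power factor: PF = P/|S| = 0.01133 (lagging).

(a) P = 3.587 W  (b) Q = 316.5 VAR  (c) S = 316.5 VA  (d) PF = 0.01133 (lagging)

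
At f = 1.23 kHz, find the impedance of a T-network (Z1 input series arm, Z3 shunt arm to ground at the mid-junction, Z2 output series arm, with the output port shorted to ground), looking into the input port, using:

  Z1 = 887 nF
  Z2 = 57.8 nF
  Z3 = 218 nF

Step 1 — Angular frequency: ω = 2π·f = 2π·1230 = 7728 rad/s.
Step 2 — Component impedances:
  Z1: Z = 1/(jωC) = -j/(ω·C) = 0 - j145.9 Ω
  Z2: Z = 1/(jωC) = -j/(ω·C) = 0 - j2239 Ω
  Z3: Z = 1/(jωC) = -j/(ω·C) = 0 - j593.6 Ω
Step 3 — With the output port shorted to ground, the output series arm Z2 runs from the junction to ground; the shunt arm Z3 also runs from the junction to ground. They appear in parallel: Z3 || Z2 = 0 - j469.2 Ω.
Step 4 — Series with input arm Z1: Z_in = Z1 + (Z3 || Z2) = 0 - j615 Ω = 615∠-90.0° Ω.

Z = 0 - j615 Ω = 615∠-90.0° Ω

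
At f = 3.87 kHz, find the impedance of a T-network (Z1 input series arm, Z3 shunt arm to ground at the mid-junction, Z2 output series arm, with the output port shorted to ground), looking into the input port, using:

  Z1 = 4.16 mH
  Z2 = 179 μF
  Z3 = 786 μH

Step 1 — Angular frequency: ω = 2π·f = 2π·3870 = 2.432e+04 rad/s.
Step 2 — Component impedances:
  Z1: Z = jωL = j·2.432e+04·0.00416 = 0 + j101.2 Ω
  Z2: Z = 1/(jωC) = -j/(ω·C) = 0 - j0.2298 Ω
  Z3: Z = jωL = j·2.432e+04·0.000786 = 0 + j19.11 Ω
Step 3 — With the output port shorted to ground, the output series arm Z2 runs from the junction to ground; the shunt arm Z3 also runs from the junction to ground. They appear in parallel: Z3 || Z2 = 0 - j0.2325 Ω.
Step 4 — Series with input arm Z1: Z_in = Z1 + (Z3 || Z2) = 0 + j100.9 Ω = 100.9∠90.0° Ω.

Z = 0 + j100.9 Ω = 100.9∠90.0° Ω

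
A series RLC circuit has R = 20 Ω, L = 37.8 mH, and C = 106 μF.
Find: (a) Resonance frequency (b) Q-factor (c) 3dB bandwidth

Step 1 — Resonance: ω₀ = 1/√(LC) = 1/√(0.0378·0.000106) = 499.6 rad/s.
Step 2 — f₀ = ω₀/(2π) = 79.51 Hz.
Step 3 — Series Q: Q = ω₀L/R = 499.6·0.0378/20 = 0.9442.
Step 4 — Bandwidth: Δω = ω₀/Q = 529.1 rad/s; BW = Δω/(2π) = 84.21 Hz.

(a) f₀ = 79.51 Hz  (b) Q = 0.9442  (c) BW = 84.21 Hz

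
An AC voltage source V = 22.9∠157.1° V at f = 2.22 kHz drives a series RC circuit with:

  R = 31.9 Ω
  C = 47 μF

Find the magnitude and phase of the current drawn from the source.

Step 1 — Angular frequency: ω = 2π·f = 2π·2220 = 1.395e+04 rad/s.
Step 2 — Component impedances:
  R: Z = R = 31.9 Ω
  C: Z = 1/(jωC) = -j/(ω·C) = 0 - j1.525 Ω
Step 3 — Series combination: Z_total = R + C = 31.9 - j1.525 Ω = 31.94∠-2.7° Ω.
Step 4 — Source phasor: V = 22.9∠157.1° V = -21.1 + j8.911 V.
Step 5 — Ohm's law: I = V / Z_total = (-21.1 + j8.911) / (31.9 - j1.525) = -0.6731 + j0.2472 A.
Step 6 — Convert to polar: |I| = 0.717 A, ∠I = 159.8°.

I = 0.717∠159.8° A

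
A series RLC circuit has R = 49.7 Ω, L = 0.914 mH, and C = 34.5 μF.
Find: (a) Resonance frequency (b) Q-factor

Step 1 — Resonance condition Im(Z)=0 gives ω₀ = 1/√(LC).
Step 2 — ω₀ = 1/√(0.000914·3.45e-05) = 5631 rad/s.
Step 3 — f₀ = ω₀/(2π) = 896.3 Hz.
Step 4 — Series Q: Q = ω₀L/R = 5631·0.000914/49.7 = 0.1036.

(a) f₀ = 896.3 Hz  (b) Q = 0.1036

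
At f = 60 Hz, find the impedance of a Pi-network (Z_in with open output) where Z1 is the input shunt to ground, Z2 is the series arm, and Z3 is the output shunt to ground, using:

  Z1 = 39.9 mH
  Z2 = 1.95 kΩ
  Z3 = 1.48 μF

Step 1 — Angular frequency: ω = 2π·f = 2π·60 = 377 rad/s.
Step 2 — Component impedances:
  Z1: Z = jωL = j·377·0.0399 = 0 + j15.04 Ω
  Z2: Z = R = 1950 Ω
  Z3: Z = 1/(jωC) = -j/(ω·C) = 0 - j1792 Ω
Step 3 — With open output, the series arm Z2 and the output shunt Z3 appear in series to ground: Z2 + Z3 = 1950 - j1792 Ω.
Step 4 — Parallel with input shunt Z1: Z_in = Z1 || (Z2 + Z3) = 0.06338 + j15.1 Ω = 15.1∠89.8° Ω.

Z = 0.06338 + j15.1 Ω = 15.1∠89.8° Ω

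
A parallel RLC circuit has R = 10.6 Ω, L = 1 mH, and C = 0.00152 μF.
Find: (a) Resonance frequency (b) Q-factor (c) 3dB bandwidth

Step 1 — Resonance: ω₀ = 1/√(LC) = 1/√(0.001·1.52e-09) = 8.111e+05 rad/s.
Step 2 — f₀ = ω₀/(2π) = 1.291e+05 Hz.
Step 3 — Parallel Q: Q = R/(ω₀L) = 10.6/(8.111e+05·0.001) = 0.01307.
Step 4 — Bandwidth: Δω = ω₀/Q = 6.207e+07 rad/s; BW = Δω/(2π) = 9.878e+06 Hz.

(a) f₀ = 1.291e+05 Hz  (b) Q = 0.01307  (c) BW = 9.878e+06 Hz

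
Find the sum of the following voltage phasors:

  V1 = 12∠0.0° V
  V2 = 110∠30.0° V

Step 1 — Convert each phasor to rectangular form:
  V1 = 12·(cos(0.0°) + j·sin(0.0°)) = 12 V
  V2 = 110·(cos(30.0°) + j·sin(30.0°)) = 95.26 + j55 V
Step 2 — Sum components: V_total = 107.3 + j55 V.
Step 3 — Convert to polar: |V_total| = 120.5 V, ∠V_total = 27.1°.

V_total = 120.5∠27.1° V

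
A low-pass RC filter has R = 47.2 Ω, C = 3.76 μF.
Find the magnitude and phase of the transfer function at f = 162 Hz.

Step 1 — Angular frequency: ω = 2π·162 = 1018 rad/s.
Step 2 — Transfer function: H(jω) = 1/(1 + jωRC).
Step 3 — Denominator: 1 + jωRC = 1 + j·1018·47.2·3.76e-06 = 1 + j0.1806.
Step 4 — H = 0.9684 - j0.1749.
Step 5 — Magnitude: |H| = 0.9841 (-0.1 dB); phase: φ = -10.2°.

|H| = 0.9841 (-0.1 dB), φ = -10.2°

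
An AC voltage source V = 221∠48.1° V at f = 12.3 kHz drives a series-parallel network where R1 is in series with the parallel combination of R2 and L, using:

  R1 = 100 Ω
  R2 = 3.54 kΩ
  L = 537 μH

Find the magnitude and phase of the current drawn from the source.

Step 1 — Angular frequency: ω = 2π·f = 2π·1.23e+04 = 7.728e+04 rad/s.
Step 2 — Component impedances:
  R1: Z = R = 100 Ω
  R2: Z = R = 3540 Ω
  L: Z = jωL = j·7.728e+04·0.000537 = 0 + j41.5 Ω
Step 3 — Parallel branch: R2 || L = 1/(1/R2 + 1/L) = 0.4865 + j41.5 Ω.
Step 4 — Series with R1: Z_total = R1 + (R2 || L) = 100.5 + j41.5 Ω = 108.7∠22.4° Ω.
Step 5 — Source phasor: V = 221∠48.1° V = 147.6 + j164.5 V.
Step 6 — Ohm's law: I = V / Z_total = (147.6 + j164.5) / (100.5 + j41.5) = 1.832 + j0.8803 A.
Step 7 — Convert to polar: |I| = 2.033 A, ∠I = 25.7°.

I = 2.033∠25.7° A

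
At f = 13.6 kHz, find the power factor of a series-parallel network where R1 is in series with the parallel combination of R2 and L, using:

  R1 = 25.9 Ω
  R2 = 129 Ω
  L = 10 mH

Step 1 — Angular frequency: ω = 2π·f = 2π·1.36e+04 = 8.545e+04 rad/s.
Step 2 — Component impedances:
  R1: Z = R = 25.9 Ω
  R2: Z = R = 129 Ω
  L: Z = jωL = j·8.545e+04·0.01 = 0 + j854.5 Ω
Step 3 — Parallel branch: R2 || L = 1/(1/R2 + 1/L) = 126.1 + j19.04 Ω.
Step 4 — Series with R1: Z_total = R1 + (R2 || L) = 152 + j19.04 Ω = 153.2∠7.1° Ω.
Step 5 — Power factor: PF = cos(φ) = Re(Z)/|Z| = 152/153.2 = 0.9922.
Step 6 — Type: Im(Z) = 19.04 ⇒ lagging (phase φ = 7.1°).

PF = 0.9922 (lagging, φ = 7.1°)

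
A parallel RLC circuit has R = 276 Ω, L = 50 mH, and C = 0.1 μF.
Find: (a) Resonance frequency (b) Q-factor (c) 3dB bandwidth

Step 1 — Resonance: ω₀ = 1/√(LC) = 1/√(0.05·1e-07) = 1.414e+04 rad/s.
Step 2 — f₀ = ω₀/(2π) = 2251 Hz.
Step 3 — Parallel Q: Q = R/(ω₀L) = 276/(1.414e+04·0.05) = 0.3903.
Step 4 — Bandwidth: Δω = ω₀/Q = 3.623e+04 rad/s; BW = Δω/(2π) = 5766 Hz.

(a) f₀ = 2251 Hz  (b) Q = 0.3903  (c) BW = 5766 Hz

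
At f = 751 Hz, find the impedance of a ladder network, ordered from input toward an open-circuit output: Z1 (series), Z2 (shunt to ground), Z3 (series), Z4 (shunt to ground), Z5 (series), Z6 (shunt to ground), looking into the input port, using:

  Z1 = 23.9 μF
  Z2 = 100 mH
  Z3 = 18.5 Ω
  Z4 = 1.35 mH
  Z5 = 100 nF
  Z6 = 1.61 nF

Step 1 — Angular frequency: ω = 2π·f = 2π·751 = 4719 rad/s.
Step 2 — Component impedances:
  Z1: Z = 1/(jωC) = -j/(ω·C) = 0 - j8.867 Ω
  Z2: Z = jωL = j·4719·0.1 = 0 + j471.9 Ω
  Z3: Z = R = 18.5 Ω
  Z4: Z = jωL = j·4719·0.00135 = 0 + j6.37 Ω
  Z5: Z = 1/(jωC) = -j/(ω·C) = 0 - j2119 Ω
  Z6: Z = 1/(jωC) = -j/(ω·C) = 0 - j1.316e+05 Ω
Step 3 — Ladder network (open output): work backward from the far end, alternating series and parallel combinations. Z_in = 17.98 - j1.886 Ω = 18.08∠-6.0° Ω.

Z = 17.98 - j1.886 Ω = 18.08∠-6.0° Ω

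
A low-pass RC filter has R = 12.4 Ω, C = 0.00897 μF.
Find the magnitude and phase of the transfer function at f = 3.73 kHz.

Step 1 — Angular frequency: ω = 2π·3730 = 2.344e+04 rad/s.
Step 2 — Transfer function: H(jω) = 1/(1 + jωRC).
Step 3 — Denominator: 1 + jωRC = 1 + j·2.344e+04·12.4·8.97e-09 = 1 + j0.002607.
Step 4 — H = 1 - j0.002607.
Step 5 — Magnitude: |H| = 1 (-0.0 dB); phase: φ = -0.1°.

|H| = 1 (-0.0 dB), φ = -0.1°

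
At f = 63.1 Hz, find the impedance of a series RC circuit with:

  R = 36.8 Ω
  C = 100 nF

Step 1 — Angular frequency: ω = 2π·f = 2π·63.1 = 396.5 rad/s.
Step 2 — Component impedances:
  R: Z = R = 36.8 Ω
  C: Z = 1/(jωC) = -j/(ω·C) = 0 - j2.522e+04 Ω
Step 3 — Series combination: Z_total = R + C = 36.8 - j2.522e+04 Ω = 2.522e+04∠-89.9° Ω.

Z = 36.8 - j2.522e+04 Ω = 2.522e+04∠-89.9° Ω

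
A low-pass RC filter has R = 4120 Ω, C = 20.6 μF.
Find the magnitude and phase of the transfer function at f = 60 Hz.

Step 1 — Angular frequency: ω = 2π·60 = 377 rad/s.
Step 2 — Transfer function: H(jω) = 1/(1 + jωRC).
Step 3 — Denominator: 1 + jωRC = 1 + j·377·4120·2.06e-05 = 1 + j32.
Step 4 — H = 0.0009759 - j0.03122.
Step 5 — Magnitude: |H| = 0.03124 (-30.1 dB); phase: φ = -88.2°.

|H| = 0.03124 (-30.1 dB), φ = -88.2°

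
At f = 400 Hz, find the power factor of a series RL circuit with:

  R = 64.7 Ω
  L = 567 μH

Step 1 — Angular frequency: ω = 2π·f = 2π·400 = 2513 rad/s.
Step 2 — Component impedances:
  R: Z = R = 64.7 Ω
  L: Z = jωL = j·2513·0.000567 = 0 + j1.425 Ω
Step 3 — Series combination: Z_total = R + L = 64.7 + j1.425 Ω = 64.72∠1.3° Ω.
Step 4 — Power factor: PF = cos(φ) = Re(Z)/|Z| = 64.7/64.716 = 0.9998.
Step 5 — Type: Im(Z) = 1.425 ⇒ lagging (phase φ = 1.3°).

PF = 0.9998 (lagging, φ = 1.3°)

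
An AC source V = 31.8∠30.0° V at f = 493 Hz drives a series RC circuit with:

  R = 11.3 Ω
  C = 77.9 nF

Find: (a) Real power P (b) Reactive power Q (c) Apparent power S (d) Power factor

Step 1 — Angular frequency: ω = 2π·f = 2π·493 = 3098 rad/s.
Step 2 — Component impedances:
  R: Z = R = 11.3 Ω
  C: Z = 1/(jωC) = -j/(ω·C) = 0 - j4144 Ω
Step 3 — Series combination: Z_total = R + C = 11.3 - j4144 Ω = 4144∠-89.8° Ω.
Step 4 — Source phasor: V = 31.8∠30.0° V = 27.54 + j15.9 V.
Step 5 — Current: I = V / Z = -0.003819 + j0.006656 A = 0.007673∠119.8° A.
Step 6 — Complex power: S = V·I* = 0.0006654 - j0.244 VA.
Step 7 — Real power: P = Re(S) = 0.0006654 W.
Step 8 — Reactive power: Q = Im(S) = -0.244 VAR.
Step 9 — Apparent power: |S| = 0.244 VA.
Step 10 — Power factor: PF = P/|S| = 0.002727 (leading).

(a) P = 0.0006654 W  (b) Q = -0.244 VAR  (c) S = 0.244 VA  (d) PF = 0.002727 (leading)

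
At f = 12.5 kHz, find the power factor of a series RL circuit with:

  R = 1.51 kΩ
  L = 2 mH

Step 1 — Angular frequency: ω = 2π·f = 2π·1.25e+04 = 7.854e+04 rad/s.
Step 2 — Component impedances:
  R: Z = R = 1510 Ω
  L: Z = jωL = j·7.854e+04·0.002 = 0 + j157.1 Ω
Step 3 — Series combination: Z_total = R + L = 1510 + j157.1 Ω = 1518∠5.9° Ω.
Step 4 — Power factor: PF = cos(φ) = Re(Z)/|Z| = 1510/1518.15 = 0.9946.
Step 5 — Type: Im(Z) = 157.1 ⇒ lagging (phase φ = 5.9°).

PF = 0.9946 (lagging, φ = 5.9°)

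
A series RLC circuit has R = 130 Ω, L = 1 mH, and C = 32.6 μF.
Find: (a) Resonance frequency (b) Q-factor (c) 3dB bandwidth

Step 1 — Resonance condition Im(Z)=0 gives ω₀ = 1/√(LC).
Step 2 — ω₀ = 1/√(0.001·3.26e-05) = 5538 rad/s.
Step 3 — f₀ = ω₀/(2π) = 881.5 Hz.
Step 4 — Series Q: Q = ω₀L/R = 5538·0.001/130 = 0.0426.
Step 5 — 3dB bandwidth: Δω = ω₀/Q = 1.3e+05 rad/s; BW = Δω/(2π) = 2.069e+04 Hz.

(a) f₀ = 881.5 Hz  (b) Q = 0.0426  (c) BW = 2.069e+04 Hz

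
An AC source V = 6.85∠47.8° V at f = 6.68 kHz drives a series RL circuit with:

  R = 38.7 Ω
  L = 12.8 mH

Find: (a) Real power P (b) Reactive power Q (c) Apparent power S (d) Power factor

Step 1 — Angular frequency: ω = 2π·f = 2π·6680 = 4.197e+04 rad/s.
Step 2 — Component impedances:
  R: Z = R = 38.7 Ω
  L: Z = jωL = j·4.197e+04·0.0128 = 0 + j537.2 Ω
Step 3 — Series combination: Z_total = R + L = 38.7 + j537.2 Ω = 538.6∠85.9° Ω.
Step 4 — Source phasor: V = 6.85∠47.8° V = 4.601 + j5.075 V.
Step 5 — Current: I = V / Z = 0.01001 - j0.007844 A = 0.01272∠-38.1° A.
Step 6 — Complex power: S = V·I* = 0.006259 + j0.08689 VA.
Step 7 — Real power: P = Re(S) = 0.006259 W.
Step 8 — Reactive power: Q = Im(S) = 0.08689 VAR.
Step 9 — Apparent power: |S| = 0.08711 VA.
Step 10 — Power factor: PF = P/|S| = 0.07185 (lagging).

(a) P = 0.006259 W  (b) Q = 0.08689 VAR  (c) S = 0.08711 VA  (d) PF = 0.07185 (lagging)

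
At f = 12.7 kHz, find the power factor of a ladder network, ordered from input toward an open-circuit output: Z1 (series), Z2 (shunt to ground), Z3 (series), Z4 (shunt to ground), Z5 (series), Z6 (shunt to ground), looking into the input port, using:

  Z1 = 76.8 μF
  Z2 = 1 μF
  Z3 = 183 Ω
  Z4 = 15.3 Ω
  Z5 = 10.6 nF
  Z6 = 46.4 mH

Step 1 — Angular frequency: ω = 2π·f = 2π·1.27e+04 = 7.98e+04 rad/s.
Step 2 — Component impedances:
  Z1: Z = 1/(jωC) = -j/(ω·C) = 0 - j0.1632 Ω
  Z2: Z = 1/(jωC) = -j/(ω·C) = 0 - j12.53 Ω
  Z3: Z = R = 183 Ω
  Z4: Z = R = 15.3 Ω
  Z5: Z = 1/(jωC) = -j/(ω·C) = 0 - j1182 Ω
  Z6: Z = jωL = j·7.98e+04·0.0464 = 0 + j3703 Ω
Step 3 — Ladder network (open output): work backward from the far end, alternating series and parallel combinations. Z_in = 0.7889 - j12.65 Ω = 12.67∠-86.4° Ω.
Step 4 — Power factor: PF = cos(φ) = Re(Z)/|Z| = 0.78887/12.67 = 0.06226.
Step 5 — Type: Im(Z) = -12.65 ⇒ leading (phase φ = -86.4°).

PF = 0.06226 (leading, φ = -86.4°)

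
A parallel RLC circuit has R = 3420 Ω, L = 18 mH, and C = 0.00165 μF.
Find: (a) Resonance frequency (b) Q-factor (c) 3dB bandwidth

Step 1 — Resonance: ω₀ = 1/√(LC) = 1/√(0.018·1.65e-09) = 1.835e+05 rad/s.
Step 2 — f₀ = ω₀/(2π) = 2.92e+04 Hz.
Step 3 — Parallel Q: Q = R/(ω₀L) = 3420/(1.835e+05·0.018) = 1.035.
Step 4 — Bandwidth: Δω = ω₀/Q = 1.772e+05 rad/s; BW = Δω/(2π) = 2.82e+04 Hz.

(a) f₀ = 2.92e+04 Hz  (b) Q = 1.035  (c) BW = 2.82e+04 Hz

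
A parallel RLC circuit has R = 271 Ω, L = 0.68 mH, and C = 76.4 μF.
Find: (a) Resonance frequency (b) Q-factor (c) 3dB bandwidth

Step 1 — Resonance: ω₀ = 1/√(LC) = 1/√(0.00068·7.64e-05) = 4387 rad/s.
Step 2 — f₀ = ω₀/(2π) = 698.3 Hz.
Step 3 — Parallel Q: Q = R/(ω₀L) = 271/(4387·0.00068) = 90.84.
Step 4 — Bandwidth: Δω = ω₀/Q = 48.3 rad/s; BW = Δω/(2π) = 7.687 Hz.

(a) f₀ = 698.3 Hz  (b) Q = 90.84  (c) BW = 7.687 Hz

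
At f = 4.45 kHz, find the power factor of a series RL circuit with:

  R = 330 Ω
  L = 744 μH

Step 1 — Angular frequency: ω = 2π·f = 2π·4450 = 2.796e+04 rad/s.
Step 2 — Component impedances:
  R: Z = R = 330 Ω
  L: Z = jωL = j·2.796e+04·0.000744 = 0 + j20.8 Ω
Step 3 — Series combination: Z_total = R + L = 330 + j20.8 Ω = 330.7∠3.6° Ω.
Step 4 — Power factor: PF = cos(φ) = Re(Z)/|Z| = 330/330.66 = 0.998.
Step 5 — Type: Im(Z) = 20.8 ⇒ lagging (phase φ = 3.6°).

PF = 0.998 (lagging, φ = 3.6°)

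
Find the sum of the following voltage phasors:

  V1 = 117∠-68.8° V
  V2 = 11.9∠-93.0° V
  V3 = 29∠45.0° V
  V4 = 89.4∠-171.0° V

Step 1 — Convert each phasor to rectangular form:
  V1 = 117·(cos(-68.8°) + j·sin(-68.8°)) = 42.31 - j109.1 V
  V2 = 11.9·(cos(-93.0°) + j·sin(-93.0°)) = -0.6228 - j11.88 V
  V3 = 29·(cos(45.0°) + j·sin(45.0°)) = 20.51 + j20.51 V
  V4 = 89.4·(cos(-171.0°) + j·sin(-171.0°)) = -88.3 - j13.99 V
Step 2 — Sum components: V_total = -26.11 - j114.4 V.
Step 3 — Convert to polar: |V_total| = 117.4 V, ∠V_total = -102.8°.

V_total = 117.4∠-102.8° V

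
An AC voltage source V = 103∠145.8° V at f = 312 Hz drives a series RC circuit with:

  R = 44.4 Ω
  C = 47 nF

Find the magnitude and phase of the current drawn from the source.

Step 1 — Angular frequency: ω = 2π·f = 2π·312 = 1960 rad/s.
Step 2 — Component impedances:
  R: Z = R = 44.4 Ω
  C: Z = 1/(jωC) = -j/(ω·C) = 0 - j1.085e+04 Ω
Step 3 — Series combination: Z_total = R + C = 44.4 - j1.085e+04 Ω = 1.085e+04∠-89.8° Ω.
Step 4 — Source phasor: V = 103∠145.8° V = -85.19 + j57.89 V.
Step 5 — Ohm's law: I = V / Z_total = (-85.19 + j57.89) / (44.4 - j1.085e+04) = -0.005366 - j0.007827 A.
Step 6 — Convert to polar: |I| = 0.00949 A, ∠I = -124.4°.

I = 0.00949∠-124.4° A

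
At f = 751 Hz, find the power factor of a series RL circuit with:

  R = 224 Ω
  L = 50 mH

Step 1 — Angular frequency: ω = 2π·f = 2π·751 = 4719 rad/s.
Step 2 — Component impedances:
  R: Z = R = 224 Ω
  L: Z = jωL = j·4719·0.05 = 0 + j235.9 Ω
Step 3 — Series combination: Z_total = R + L = 224 + j235.9 Ω = 325.3∠46.5° Ω.
Step 4 — Power factor: PF = cos(φ) = Re(Z)/|Z| = 224/325.33 = 0.6885.
Step 5 — Type: Im(Z) = 235.9 ⇒ lagging (phase φ = 46.5°).

PF = 0.6885 (lagging, φ = 46.5°)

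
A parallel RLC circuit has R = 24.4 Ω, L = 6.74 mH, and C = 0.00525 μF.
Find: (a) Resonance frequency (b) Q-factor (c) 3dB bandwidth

Step 1 — Resonance: ω₀ = 1/√(LC) = 1/√(0.00674·5.25e-09) = 1.681e+05 rad/s.
Step 2 — f₀ = ω₀/(2π) = 2.676e+04 Hz.
Step 3 — Parallel Q: Q = R/(ω₀L) = 24.4/(1.681e+05·0.00674) = 0.02153.
Step 4 — Bandwidth: Δω = ω₀/Q = 7.806e+06 rad/s; BW = Δω/(2π) = 1.242e+06 Hz.

(a) f₀ = 2.676e+04 Hz  (b) Q = 0.02153  (c) BW = 1.242e+06 Hz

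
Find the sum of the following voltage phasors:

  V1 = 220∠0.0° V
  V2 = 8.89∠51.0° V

Step 1 — Convert each phasor to rectangular form:
  V1 = 220·(cos(0.0°) + j·sin(0.0°)) = 220 V
  V2 = 8.89·(cos(51.0°) + j·sin(51.0°)) = 5.595 + j6.909 V
Step 2 — Sum components: V_total = 225.6 + j6.909 V.
Step 3 — Convert to polar: |V_total| = 225.7 V, ∠V_total = 1.8°.

V_total = 225.7∠1.8° V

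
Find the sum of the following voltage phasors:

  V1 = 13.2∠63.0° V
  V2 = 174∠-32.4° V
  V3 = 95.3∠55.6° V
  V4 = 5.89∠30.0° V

Step 1 — Convert each phasor to rectangular form:
  V1 = 13.2·(cos(63.0°) + j·sin(63.0°)) = 5.993 + j11.76 V
  V2 = 174·(cos(-32.4°) + j·sin(-32.4°)) = 146.9 - j93.23 V
  V3 = 95.3·(cos(55.6°) + j·sin(55.6°)) = 53.84 + j78.63 V
  V4 = 5.89·(cos(30.0°) + j·sin(30.0°)) = 5.101 + j2.945 V
Step 2 — Sum components: V_total = 211.8 + j0.1057 V.
Step 3 — Convert to polar: |V_total| = 211.8 V, ∠V_total = 0.0°.

V_total = 211.8∠0.0° V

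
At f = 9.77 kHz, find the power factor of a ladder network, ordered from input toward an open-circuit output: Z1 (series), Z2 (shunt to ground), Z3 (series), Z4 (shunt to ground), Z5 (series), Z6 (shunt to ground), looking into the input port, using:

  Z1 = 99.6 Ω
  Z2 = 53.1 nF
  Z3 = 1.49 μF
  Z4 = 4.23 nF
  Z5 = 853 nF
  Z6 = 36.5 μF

Step 1 — Angular frequency: ω = 2π·f = 2π·9770 = 6.139e+04 rad/s.
Step 2 — Component impedances:
  Z1: Z = R = 99.6 Ω
  Z2: Z = 1/(jωC) = -j/(ω·C) = 0 - j306.8 Ω
  Z3: Z = 1/(jωC) = -j/(ω·C) = 0 - j10.93 Ω
  Z4: Z = 1/(jωC) = -j/(ω·C) = 0 - j3851 Ω
  Z5: Z = 1/(jωC) = -j/(ω·C) = 0 - j19.1 Ω
  Z6: Z = 1/(jωC) = -j/(ω·C) = 0 - j0.4463 Ω
Step 3 — Ladder network (open output): work backward from the far end, alternating series and parallel combinations. Z_in = 99.6 - j27.64 Ω = 103.4∠-15.5° Ω.
Step 4 — Power factor: PF = cos(φ) = Re(Z)/|Z| = 99.6/103.36 = 0.9636.
Step 5 — Type: Im(Z) = -27.64 ⇒ leading (phase φ = -15.5°).

PF = 0.9636 (leading, φ = -15.5°)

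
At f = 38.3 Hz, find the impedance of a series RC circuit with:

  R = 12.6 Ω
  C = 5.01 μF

Step 1 — Angular frequency: ω = 2π·f = 2π·38.3 = 240.6 rad/s.
Step 2 — Component impedances:
  R: Z = R = 12.6 Ω
  C: Z = 1/(jωC) = -j/(ω·C) = 0 - j829.4 Ω
Step 3 — Series combination: Z_total = R + C = 12.6 - j829.4 Ω = 829.5∠-89.1° Ω.

Z = 12.6 - j829.4 Ω = 829.5∠-89.1° Ω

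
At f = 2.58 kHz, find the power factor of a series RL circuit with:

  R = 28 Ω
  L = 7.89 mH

Step 1 — Angular frequency: ω = 2π·f = 2π·2580 = 1.621e+04 rad/s.
Step 2 — Component impedances:
  R: Z = R = 28 Ω
  L: Z = jωL = j·1.621e+04·0.00789 = 0 + j127.9 Ω
Step 3 — Series combination: Z_total = R + L = 28 + j127.9 Ω = 130.9∠77.7° Ω.
Step 4 — Power factor: PF = cos(φ) = Re(Z)/|Z| = 28/130.9 = 0.2139.
Step 5 — Type: Im(Z) = 127.9 ⇒ lagging (phase φ = 77.7°).

PF = 0.2139 (lagging, φ = 77.7°)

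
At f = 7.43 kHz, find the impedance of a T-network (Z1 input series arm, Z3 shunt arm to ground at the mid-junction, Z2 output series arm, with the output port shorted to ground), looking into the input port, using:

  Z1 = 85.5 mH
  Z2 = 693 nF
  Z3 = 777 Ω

Step 1 — Angular frequency: ω = 2π·f = 2π·7430 = 4.668e+04 rad/s.
Step 2 — Component impedances:
  Z1: Z = jωL = j·4.668e+04·0.0855 = 0 + j3991 Ω
  Z2: Z = 1/(jωC) = -j/(ω·C) = 0 - j30.91 Ω
  Z3: Z = R = 777 Ω
Step 3 — With the output port shorted to ground, the output series arm Z2 runs from the junction to ground; the shunt arm Z3 also runs from the junction to ground. They appear in parallel: Z3 || Z2 = 1.228 - j30.86 Ω.
Step 4 — Series with input arm Z1: Z_in = Z1 + (Z3 || Z2) = 1.228 + j3961 Ω = 3961∠90.0° Ω.

Z = 1.228 + j3961 Ω = 3961∠90.0° Ω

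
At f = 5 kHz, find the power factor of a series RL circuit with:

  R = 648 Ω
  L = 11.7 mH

Step 1 — Angular frequency: ω = 2π·f = 2π·5000 = 3.142e+04 rad/s.
Step 2 — Component impedances:
  R: Z = R = 648 Ω
  L: Z = jωL = j·3.142e+04·0.0117 = 0 + j367.6 Ω
Step 3 — Series combination: Z_total = R + L = 648 + j367.6 Ω = 745∠29.6° Ω.
Step 4 — Power factor: PF = cos(φ) = Re(Z)/|Z| = 648/745 = 0.8698.
Step 5 — Type: Im(Z) = 367.6 ⇒ lagging (phase φ = 29.6°).

PF = 0.8698 (lagging, φ = 29.6°)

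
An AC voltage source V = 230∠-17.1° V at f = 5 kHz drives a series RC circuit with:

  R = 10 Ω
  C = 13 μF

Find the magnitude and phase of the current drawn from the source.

Step 1 — Angular frequency: ω = 2π·f = 2π·5000 = 3.142e+04 rad/s.
Step 2 — Component impedances:
  R: Z = R = 10 Ω
  C: Z = 1/(jωC) = -j/(ω·C) = 0 - j2.449 Ω
Step 3 — Series combination: Z_total = R + C = 10 - j2.449 Ω = 10.3∠-13.8° Ω.
Step 4 — Source phasor: V = 230∠-17.1° V = 219.8 - j67.63 V.
Step 5 — Ohm's law: I = V / Z_total = (219.8 - j67.63) / (10 - j2.449) = 22.3 - j1.302 A.
Step 6 — Convert to polar: |I| = 22.34 A, ∠I = -3.3°.

I = 22.34∠-3.3° A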